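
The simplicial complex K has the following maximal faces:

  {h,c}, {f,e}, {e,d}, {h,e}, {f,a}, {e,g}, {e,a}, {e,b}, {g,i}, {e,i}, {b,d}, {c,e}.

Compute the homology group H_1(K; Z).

H_1 = Z^4.

Order the vertices as a < b < c < d < e < f < g < h < i. Listing each simplex with vertices in this order, K has dimension 1 with simplices:

  0-simplices (9): a, b, c, d, e, f, g, h, i
  1-simplices (12): ae, af, bd, be, ce, ch, de, ef, eg, eh, ei, gi

giving chain groups C_0 ≅ Z^9, C_1 ≅ Z^12.

Boundary ∂_1: C_1 → C_0 is given by ∂[p,q] = [q] − [p]. For instance
  ∂ae = e − a.
The 9×12 boundary matrix has rank 8 and Smith normal form diag(1,1,1,1,1,1,1,1).

From H_k ≅ ker(∂_k) / im(∂_{k+1}) we obtain:

  H_1: rank ker ∂_1 − rank ∂_2 = (12 − 8) − 0 = 4, and there is no ∂_2, so H_1 ≅ Z^4.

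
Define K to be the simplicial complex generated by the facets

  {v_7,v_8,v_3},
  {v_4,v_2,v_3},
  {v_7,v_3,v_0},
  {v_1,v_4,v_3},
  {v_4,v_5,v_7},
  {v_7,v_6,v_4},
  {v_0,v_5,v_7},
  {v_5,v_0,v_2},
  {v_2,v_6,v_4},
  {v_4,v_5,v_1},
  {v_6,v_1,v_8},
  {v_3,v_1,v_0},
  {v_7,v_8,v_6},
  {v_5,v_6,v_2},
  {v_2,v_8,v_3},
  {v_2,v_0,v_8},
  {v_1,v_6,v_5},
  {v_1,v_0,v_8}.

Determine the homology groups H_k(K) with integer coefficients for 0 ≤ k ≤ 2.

Take the total order v_0 < v_1 < v_2 < v_3 < v_4 < v_5 < v_6 < v_7 < v_8 on the vertex set. Then K (dimension 2) consists of the simplices:

  0-simplices (9): [v_0], [v_1], [v_2], [v_3], [v_4], [v_5], [v_6], [v_7], [v_8]
  1-simplices (27): (27 of them)
  2-simplices (18): (18 of them)

giving chain groups C_0 ≅ Z^9, C_1 ≅ Z^27, C_2 ≅ Z^18.

Boundary ∂_1: C_1 → C_0 sends each edge [p,q] (with p < q) to q − p. For instance
  ∂[v_3,v_7] = [v_7] − [v_3].
The 9×27 boundary matrix has rank 8 and Smith normal form diag(1,1,1,1,1,1,1,1).

∂_2: C_2 → C_1 maps a triangle to the signed sum of its edges. For instance
  ∂[v_1,v_4,v_5] = [v_4,v_5] − [v_1,v_5] + [v_1,v_4],
  ∂[v_4,v_5,v_7] = [v_5,v_7] − [v_4,v_7] + [v_4,v_5].
The 27×18 boundary matrix has rank 18 and Smith normal form diag(1,1,1,1,1,1,1,1,1,1,1,1,1,1,1,1,1,2).

Now H_k = ker ∂_k / im ∂_{k+1}, so:

  H_0: rank C_0 − rank ∂_1 = 9 − 8 = 1, and the invariant factors of ∂_1 are all 1, so H_0 = Z.
  H_1: rank ker ∂_1 − rank ∂_2 = (27 − 8) − 18 = 1, and ∂_2 has invariant factor 2 > 1, so H_1 = Z ⊕ Z_2.
  H_2: rank ker ∂_2 − rank ∂_3 = (18 − 18) − 0 = 0, and there is no ∂_3, so H_2 = 0.

H_0 ≅ Z,  H_1 ≅ Z ⊕ Z_2,  H_2 = 0.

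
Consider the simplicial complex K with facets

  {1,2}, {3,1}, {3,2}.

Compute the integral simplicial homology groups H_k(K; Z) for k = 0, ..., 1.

Take the total order 1 < 2 < 3 on the vertex set. Then K (dimension 1) consists of the simplices:

  0-simplices (3): [1], [2], [3]
  1-simplices (3): [1,2], [1,3], [2,3]

giving chain groups C_0 ≅ Z^3, C_1 ≅ Z^3.

∂_1: C_1 → C_0 sends each edge [p,q] (with p < q) to q − p.
This gives a 3×3 integer matrix of rank 2; reducing to Smith normal form yields diagonal entries (1,1).

From H_k ≅ ker(∂_k) / im(∂_{k+1}) we obtain:

  H_0: rank C_0 − rank ∂_1 = 3 − 2 = 1, and the invariant factors of ∂_1 are all 1, so H_0 ≅ Z.
  H_1: rank ker ∂_1 − rank ∂_2 = (3 − 2) − 0 = 1, and there is no ∂_2, so H_1 ≅ Z.

H_0 = Z,  H_1 = Z.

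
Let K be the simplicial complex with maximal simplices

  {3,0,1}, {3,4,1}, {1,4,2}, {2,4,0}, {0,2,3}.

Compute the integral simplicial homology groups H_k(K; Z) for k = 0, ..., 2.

Order the vertices as 0 < 1 < 2 < 3 < 4. Listing each simplex with vertices in this order, K has dimension 2 with simplices:

  0-simplices (5): [0], [1], [2], [3], [4]
  1-simplices (10): [0,1], [0,2], [0,3], [0,4], [1,2], [1,3], [1,4], [2,3], [2,4], [3,4]
  2-simplices (5): [0,1,3], [0,2,3], [0,2,4], [1,2,4], [1,3,4]

so the chain groups are C_0 ≅ Z^5, C_1 ≅ Z^10, C_2 ≅ Z^5.

Boundary ∂_1: C_1 → C_0 sends each edge [p,q] (with p < q) to q − p.
The 5×10 boundary matrix has rank 4 and Smith normal form diag(1,1,1,1).

∂_2: C_2 → C_1 maps a triangle to the signed sum of its edges. For instance
  ∂[0,2,3] = [2,3] − [0,3] + [0,2],
  ∂[1,2,4] = [2,4] − [1,4] + [1,2].
This gives a 10×5 integer matrix of rank 5; reducing to Smith normal form yields diagonal entries (1,1,1,1,1).

Reading off H_k = ker ∂_k / im ∂_{k+1}:

  H_0: rank C_0 − rank ∂_1 = 5 − 4 = 1, and the invariant factors of ∂_1 are all 1, so H_0 = Z.
  H_1: rank ker ∂_1 − rank ∂_2 = (10 − 4) − 5 = 1, and the invariant factors of ∂_2 are all 1, so H_1 = Z.
  H_2: rank ker ∂_2 − rank ∂_3 = (5 − 5) − 0 = 0, and there is no ∂_3, so H_2 = 0.

As a check, the Euler characteristic is 5 − 10 + 5 = 0, which agrees with 1 − 1 + 0 = 0.
(K is a triangulation of the Möbius band.)

H_0 = Z,  H_1 = Z,  H_2 = 0.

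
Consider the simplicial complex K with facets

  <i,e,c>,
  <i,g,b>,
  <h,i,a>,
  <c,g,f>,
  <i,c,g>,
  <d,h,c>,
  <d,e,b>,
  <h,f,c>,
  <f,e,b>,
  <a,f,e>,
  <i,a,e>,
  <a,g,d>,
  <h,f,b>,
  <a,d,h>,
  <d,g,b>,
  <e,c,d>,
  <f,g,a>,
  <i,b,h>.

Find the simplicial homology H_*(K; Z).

Fix the vertex order a < b < c < d < e < f < g < h < i and write every simplex with vertices in increasing order. Then dim K = 2 and the simplices of K are:

  0-simplices (9): a, b, c, d, e, f, g, h, i
  1-simplices (27): ad, ae, af, ag, ah, ai, bd, be, bf, bg, bh, bi, cd, ce, cf, cg, ch, ci, de, dg, dh, ef, ei, fg, fh, gi, hi
  2-simplices (18): adg, adh, aef, aei, afg, ahi, bde, bdg, bef, bfh, bgi, bhi, cde, cdh, cei, cfg, cfh, cgi

giving chain groups C_0 ≅ Z^9, C_1 ≅ Z^27, C_2 ≅ Z^18.

∂_1: C_1 → C_0 sends each edge [p,q] (with p < q) to q − p. For instance
  ∂de = e − d.
As a 9×27 matrix over Z this has rank 8, with invariant factors (1,1,1,1,1,1,1,1).

Boundary ∂_2: C_2 → C_1 maps a triangle to the signed sum of its edges. For instance
  ∂adh = dh − ah + ad,
  ∂ahi = hi − ai + ah.
The 27×18 boundary matrix has rank 17 and Smith normal form diag(1,1,1,1,1,1,1,1,1,1,1,1,1,1,1,1,1).

Now H_k = ker ∂_k / im ∂_{k+1}, so:

  H_0: rank C_0 − rank ∂_1 = 9 − 8 = 1, and the invariant factors of ∂_1 are all 1, so H_0 = Z.
  H_1: rank ker ∂_1 − rank ∂_2 = (27 − 8) − 17 = 2, and the invariant factors of ∂_2 are all 1, so H_1 = Z^2.
  H_2: rank ker ∂_2 − rank ∂_3 = (18 − 17) − 0 = 1, and there is no ∂_3, so H_2 = Z.

As a check, the Euler characteristic is 9 − 27 + 18 = 0, which agrees with 1 − 2 + 1 = 0.
(K is a triangulation of the torus T^2.)

H_0 = Z,  H_1 = Z^2,  H_2 = Z.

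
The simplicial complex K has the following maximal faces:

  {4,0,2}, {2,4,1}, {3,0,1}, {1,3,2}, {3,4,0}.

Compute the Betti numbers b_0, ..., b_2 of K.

We work with the vertex ordering 0 < 1 < 2 < 3 < 4. The simplices of K, each written with vertices in increasing order, are:

  0-simplices (5): [0], [1], [2], [3], [4]
  1-simplices (10): [0,1], [0,2], [0,3], [0,4], [1,2], [1,3], [1,4], [2,3], [2,4], [3,4]
  2-simplices (5): [0,1,3], [0,2,4], [0,3,4], [1,2,3], [1,2,4]

Hence C_0 ≅ Z^5, C_1 ≅ Z^10, C_2 ≅ Z^5.

The boundary map ∂_1: C_1 → C_0 is given by ∂[p,q] = [q] − [p].
As a 5×10 matrix over Z this has rank 4, with invariant factors (1,1,1,1).

The boundary map ∂_2: C_2 → C_1 sends each 2-simplex [p,q,r] to [q,r] − [p,r] + [p,q]. For instance
  ∂[0,1,3] = [1,3] − [0,3] + [0,1],
  ∂[1,2,4] = [2,4] − [1,4] + [1,2].
As a 10×5 matrix over Z this has rank 5, with invariant factors (1,1,1,1,1).

Reading off H_k = ker ∂_k / im ∂_{k+1}:

  H_0: rank C_0 − rank ∂_1 = 5 − 4 = 1, and the invariant factors of ∂_1 are all 1, so H_0 ≅ Z.
  H_1: rank ker ∂_1 − rank ∂_2 = (10 − 4) − 5 = 1, and the invariant factors of ∂_2 are all 1, so H_1 ≅ Z.
  H_2: rank ker ∂_2 − rank ∂_3 = (5 − 5) − 0 = 0, and there is no ∂_3, so H_2 ≅ 0.

Hence the Betti numbers are b_0 = 1, b_1 = 1, b_2 = 0.

b_0 = 1, b_1 = 1, b_2 = 0.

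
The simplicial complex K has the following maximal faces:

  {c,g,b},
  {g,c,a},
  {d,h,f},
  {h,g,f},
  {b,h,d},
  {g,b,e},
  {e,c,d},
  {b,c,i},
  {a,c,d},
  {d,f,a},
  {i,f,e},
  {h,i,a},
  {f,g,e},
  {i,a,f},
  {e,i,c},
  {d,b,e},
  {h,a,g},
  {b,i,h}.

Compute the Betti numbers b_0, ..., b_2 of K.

b_0 = 1, b_1 = 1, b_2 = 0.

Take the total order a < b < c < d < e < f < g < h < i on the vertex set. Then K (dimension 2) consists of the simplices:

  0-simplices (9): a, b, c, d, e, f, g, h, i
  1-simplices (27): ac, ad, af, ag, ah, ai, bc, bd, be, bg, bh, bi, cd, ce, cg, ci, de, df, dh, ef, eg, ei, fg, fh, fi, gh, hi
  2-simplices (18): acd, acg, adf, afi, agh, ahi, bcg, bci, bde, bdh, beg, bhi, cde, cei, dfh, efg, efi, fgh

Hence C_0 ≅ Z^9, C_1 ≅ Z^27, C_2 ≅ Z^18.

The boundary map ∂_1: C_1 → C_0 sends each edge [p,q] (with p < q) to q − p.
As a 9×27 matrix over Z this has rank 8, with invariant factors (1,1,1,1,1,1,1,1).

The boundary map ∂_2: C_2 → C_1 maps a triangle to the signed sum of its edges. For instance
  ∂bde = de − be + bd,
  ∂adf = df − af + ad.
The 27×18 boundary matrix has rank 18 and Smith normal form diag(1,1,1,1,1,1,1,1,1,1,1,1,1,1,1,1,1,2).

Now H_k = ker ∂_k / im ∂_{k+1}, so:

  H_0: rank C_0 − rank ∂_1 = 9 − 8 = 1, and the invariant factors of ∂_1 are all 1, so H_0 = Z.
  H_1: rank ker ∂_1 − rank ∂_2 = (27 − 8) − 18 = 1, and ∂_2 has invariant factor 2 > 1, so H_1 = Z ⊕ Z/2.
  H_2: rank ker ∂_2 − rank ∂_3 = (18 − 18) − 0 = 0, and there is no ∂_3, so H_2 = 0.

(K is a triangulation of the Klein bottle.)

Hence the Betti numbers are b_0 = 1, b_1 = 1, b_2 = 0.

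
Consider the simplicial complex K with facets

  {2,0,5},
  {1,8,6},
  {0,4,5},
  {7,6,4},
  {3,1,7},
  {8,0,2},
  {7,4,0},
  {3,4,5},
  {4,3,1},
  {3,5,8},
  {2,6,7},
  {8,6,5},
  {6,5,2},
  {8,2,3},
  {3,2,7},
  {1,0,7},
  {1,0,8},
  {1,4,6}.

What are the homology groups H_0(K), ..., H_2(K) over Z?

Fix the vertex order 0 < 1 < 2 < 3 < 4 < 5 < 6 < 7 < 8 and write every simplex with vertices in increasing order. Then dim K = 2 and the simplices of K are:

  0-simplices (9): [0], [1], [2], [3], [4], [5], [6], [7], [8]
  1-simplices (27): (27 of them)
  2-simplices (18): [0,1,7], [0,1,8], [0,2,5], [0,2,8], [0,4,5], [0,4,7], [1,3,4], [1,3,7], [1,4,6], [1,6,8], [2,3,7], [2,3,8], [2,5,6], [2,6,7], [3,4,5], [3,5,8], [4,6,7], [5,6,8]

giving chain groups C_0 ≅ Z^9, C_1 ≅ Z^27, C_2 ≅ Z^18.

∂_1: C_1 → C_0 is given by ∂[p,q] = [q] − [p]. For instance
  ∂[1,7] = [7] − [1].
The resulting 9×27 matrix has rank 8, and its Smith normal form has invariant factors (1,1,1,1,1,1,1,1).

∂_2: C_2 → C_1 acts by ∂[p,q,r] = [q,r] − [p,r] + [p,q]. For instance
  ∂[0,2,5] = [2,5] − [0,5] + [0,2],
  ∂[4,6,7] = [6,7] − [4,7] + [4,6].
As a 27×18 matrix over Z this has rank 18, with invariant factors (1,1,1,1,1,1,1,1,1,1,1,1,1,1,1,1,1,2).

Reading off H_k = ker ∂_k / im ∂_{k+1}:

  H_0: rank C_0 − rank ∂_1 = 9 − 8 = 1, and the invariant factors of ∂_1 are all 1, so H_0 ≅ Z.
  H_1: rank ker ∂_1 − rank ∂_2 = (27 − 8) − 18 = 1, and ∂_2 has invariant factor 2 > 1, so H_1 ≅ Z ⊕ Z_2.
  H_2: rank ker ∂_2 − rank ∂_3 = (18 − 18) − 0 = 0, and there is no ∂_3, so H_2 ≅ 0.

H_0 = Z,  H_1 = Z ⊕ Z_2,  H_2 = 0.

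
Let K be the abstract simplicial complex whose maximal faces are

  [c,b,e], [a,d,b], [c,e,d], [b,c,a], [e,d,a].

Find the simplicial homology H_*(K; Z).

H_0 = Z,  H_1 = Z,  H_2 = 0.

Fix the vertex order a < b < c < d < e and write every simplex with vertices in increasing order. Then dim K = 2 and the simplices of K are:

  0-simplices (5): a, b, c, d, e
  1-simplices (10): ab, ac, ad, ae, bc, bd, be, cd, ce, de
  2-simplices (5): abc, abd, ade, bce, cde

Hence C_0 ≅ Z^5, C_1 ≅ Z^10, C_2 ≅ Z^5.

∂_1: C_1 → C_0 is given by ∂[p,q] = [q] − [p]. For instance
  ∂be = e − b.
The resulting 5×10 matrix has rank 4, and its Smith normal form has invariant factors (1,1,1,1).

∂_2: C_2 → C_1 acts by ∂[p,q,r] = [q,r] − [p,r] + [p,q]. For instance
  ∂ade = de − ae + ad,
  ∂bce = ce − be + bc.
As a 10×5 matrix over Z this has rank 5, with invariant factors (1,1,1,1,1).

Reading off H_k = ker ∂_k / im ∂_{k+1}:

  H_0: rank C_0 − rank ∂_1 = 5 − 4 = 1, and the invariant factors of ∂_1 are all 1, so H_0 = Z.
  H_1: rank ker ∂_1 − rank ∂_2 = (10 − 4) − 5 = 1, and the invariant factors of ∂_2 are all 1, so H_1 = Z.
  H_2: rank ker ∂_2 − rank ∂_3 = (5 − 5) − 0 = 0, and there is no ∂_3, so H_2 = 0.

As a check, the Euler characteristic is 5 − 10 + 5 = 0, which agrees with 1 − 1 + 0 = 0.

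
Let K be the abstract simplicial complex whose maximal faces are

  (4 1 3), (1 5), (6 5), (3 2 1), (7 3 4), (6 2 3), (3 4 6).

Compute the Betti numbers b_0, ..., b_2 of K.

b_0 = 1, b_1 = 1, b_2 = 0.

Take the total order 1 < 2 < 3 < 4 < 5 < 6 < 7 on the vertex set. Then K (dimension 2) consists of the simplices:

  0-simplices (7): [1], [2], [3], [4], [5], [6], [7]
  1-simplices (12): [1,2], [1,3], [1,4], [1,5], [2,3], [2,6], [3,4], [3,6], [3,7], [4,6], [4,7], [5,6]
  2-simplices (5): [1,2,3], [1,3,4], [2,3,6], [3,4,6], [3,4,7]

Hence C_0 ≅ Z^7, C_1 ≅ Z^12, C_2 ≅ Z^5.

Boundary ∂_1: C_1 → C_0 maps an edge to its endpoints' difference, ∂[p,q] = q − p. For instance
  ∂[4,7] = [7] − [4].
The 7×12 boundary matrix has rank 6 and Smith normal form diag(1,1,1,1,1,1).

The boundary map ∂_2: C_2 → C_1 acts by ∂[p,q,r] = [q,r] − [p,r] + [p,q]. For instance
  ∂[2,3,6] = [3,6] − [2,6] + [2,3],
  ∂[3,4,6] = [4,6] − [3,6] + [3,4].
The resulting 12×5 matrix has rank 5, and its Smith normal form has invariant factors (1,1,1,1,1).

Computing H_k = (kernel of ∂_k) / (image of ∂_{k+1}):

  H_0: rank C_0 − rank ∂_1 = 7 − 6 = 1, and the invariant factors of ∂_1 are all 1, so H_0 = Z.
  H_1: rank ker ∂_1 − rank ∂_2 = (12 − 6) − 5 = 1, and the invariant factors of ∂_2 are all 1, so H_1 = Z.
  H_2: rank ker ∂_2 − rank ∂_3 = (5 − 5) − 0 = 0, and there is no ∂_3, so H_2 = 0.

As a check, the Euler characteristic is 7 − 12 + 5 = 0, which agrees with 1 − 1 + 0 = 0.

Hence the Betti numbers are b_0 = 1, b_1 = 1, b_2 = 0.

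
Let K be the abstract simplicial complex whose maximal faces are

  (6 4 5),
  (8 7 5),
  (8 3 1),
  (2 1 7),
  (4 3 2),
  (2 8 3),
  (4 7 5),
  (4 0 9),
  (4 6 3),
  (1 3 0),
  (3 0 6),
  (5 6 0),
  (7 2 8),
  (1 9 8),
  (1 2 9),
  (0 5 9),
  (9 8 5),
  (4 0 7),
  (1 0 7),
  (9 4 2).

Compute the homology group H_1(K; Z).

Order the vertices as 0 < 1 < 2 < 3 < 4 < 5 < 6 < 7 < 8 < 9. Listing each simplex with vertices in this order, K has dimension 2 with simplices:

  0-simplices (10): [0], [1], [2], [3], [4], [5], [6], [7], [8], [9]
  1-simplices (30): (30 of them)
  2-simplices (20): (20 of them)

so the chain groups are C_0 ≅ Z^10, C_1 ≅ Z^30, C_2 ≅ Z^20.

Boundary ∂_1: C_1 → C_0 sends each edge [p,q] (with p < q) to q − p. For instance
  ∂[1,8] = [8] − [1].
This gives a 10×30 integer matrix of rank 9; reducing to Smith normal form yields diagonal entries (1,1,1,1,1,1,1,1,1).

Boundary ∂_2: C_2 → C_1 acts by ∂[p,q,r] = [q,r] − [p,r] + [p,q]. For instance
  ∂[1,2,9] = [2,9] − [1,9] + [1,2],
  ∂[2,3,8] = [3,8] − [2,8] + [2,3].
As a 30×20 matrix over Z this has rank 20, with invariant factors (1,1,1,1,1,1,1,1,1,1,1,1,1,1,1,1,1,1,1,2).

Reading off H_k = ker ∂_k / im ∂_{k+1}:

  H_1: rank ker ∂_1 − rank ∂_2 = (30 − 9) − 20 = 1, and ∂_2 has invariant factor 2 > 1, so H_1 ≅ Z ⊕ Z/2.

H_1 = Z ⊕ Z/2.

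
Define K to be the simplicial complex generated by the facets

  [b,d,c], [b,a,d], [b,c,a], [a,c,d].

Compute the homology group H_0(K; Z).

H_0 ≅ Z.

Take the total order a < b < c < d on the vertex set. Then K (dimension 2) consists of the simplices:

  0-simplices (4): a, b, c, d
  1-simplices (6): ab, ac, ad, bc, bd, cd
  2-simplices (4): abc, abd, acd, bcd

so the chain groups are C_0 ≅ Z^4, C_1 ≅ Z^6, C_2 ≅ Z^4.

The boundary map ∂_1: C_1 → C_0 maps an edge to its endpoints' difference, ∂[p,q] = q − p. For instance
  ∂ac = c − a.
This gives a 4×6 integer matrix of rank 3; reducing to Smith normal form yields diagonal entries (1,1,1).

Boundary ∂_2: C_2 → C_1 sends each 2-simplex [p,q,r] to [q,r] − [p,r] + [p,q]. For instance
  ∂acd = cd − ad + ac,
  ∂abc = bc − ac + ab.
This gives a 6×4 integer matrix of rank 3; reducing to Smith normal form yields diagonal entries (1,1,1).

Computing H_k = (kernel of ∂_k) / (image of ∂_{k+1}):

  H_0: rank C_0 − rank ∂_1 = 4 − 3 = 1, and the invariant factors of ∂_1 are all 1, so H_0 ≅ Z.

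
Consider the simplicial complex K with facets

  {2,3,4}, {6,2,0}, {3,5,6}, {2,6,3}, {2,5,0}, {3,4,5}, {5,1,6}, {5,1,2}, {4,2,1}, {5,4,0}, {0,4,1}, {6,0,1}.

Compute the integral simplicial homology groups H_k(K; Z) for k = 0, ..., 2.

H_0 ≅ Z,  H_1 ≅ Z_2,  H_2 = 0.

We work with the vertex ordering 0 < 1 < 2 < 3 < 4 < 5 < 6. The simplices of K, each written with vertices in increasing order, are:

  0-simplices (7): [0], [1], [2], [3], [4], [5], [6]
  1-simplices (18): [0,1], [0,2], [0,4], [0,5], [0,6], [1,2], [1,4], [1,5], [1,6], [2,3], [2,4], [2,5], [2,6], [3,4], [3,5], [3,6], [4,5], [5,6]
  2-simplices (12): [0,1,4], [0,1,6], [0,2,5], [0,2,6], [0,4,5], [1,2,4], [1,2,5], [1,5,6], [2,3,4], [2,3,6], [3,4,5], [3,5,6]

giving chain groups C_0 ≅ Z^7, C_1 ≅ Z^18, C_2 ≅ Z^12.

The boundary map ∂_1: C_1 → C_0 maps an edge to its endpoints' difference, ∂[p,q] = q − p. For instance
  ∂[2,6] = [6] − [2].
As a 7×18 matrix over Z this has rank 6, with invariant factors (1,1,1,1,1,1).

The boundary map ∂_2: C_2 → C_1 maps a triangle to the signed sum of its edges. For instance
  ∂[3,5,6] = [5,6] − [3,6] + [3,5],
  ∂[1,5,6] = [5,6] − [1,6] + [1,5].
As a 18×12 matrix over Z this has rank 12, with invariant factors (1,1,1,1,1,1,1,1,1,1,1,2).

Now H_k = ker ∂_k / im ∂_{k+1}, so:

  H_0: rank C_0 − rank ∂_1 = 7 − 6 = 1, and the invariant factors of ∂_1 are all 1, so H_0 ≅ Z.
  H_1: rank ker ∂_1 − rank ∂_2 = (18 − 6) − 12 = 0, and ∂_2 has invariant factor 2 > 1, so H_1 ≅ Z_2.
  H_2: rank ker ∂_2 − rank ∂_3 = (12 − 12) − 0 = 0, and there is no ∂_3, so H_2 ≅ 0.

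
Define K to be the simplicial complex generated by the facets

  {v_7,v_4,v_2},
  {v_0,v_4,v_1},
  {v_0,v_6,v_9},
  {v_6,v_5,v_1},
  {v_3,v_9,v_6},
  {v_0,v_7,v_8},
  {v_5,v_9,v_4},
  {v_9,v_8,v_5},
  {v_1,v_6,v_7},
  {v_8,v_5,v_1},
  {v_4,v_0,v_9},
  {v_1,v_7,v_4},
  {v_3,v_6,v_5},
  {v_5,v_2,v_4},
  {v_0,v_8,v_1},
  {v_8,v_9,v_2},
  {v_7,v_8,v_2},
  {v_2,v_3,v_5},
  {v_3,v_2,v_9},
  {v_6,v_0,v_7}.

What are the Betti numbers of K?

K has 10 vertices, 30 edges, 20 triangles.
rank ∂_0 = 0, rank ∂_1 = 9 ⇒ b_0 = 10 − 0 − 9 = 1; all invariant factors of ∂_1 are 1 so no torsion. So H_0 ≅ Z.
rank ∂_1 = 9, rank ∂_2 = 20 ⇒ b_1 = 30 − 9 − 20 = 1; ∂_2 has invariant factor(s) [2] giving torsion. So H_1 ≅ Z ⊕ Z/2.
rank ∂_2 = 20, rank ∂_3 = 0 ⇒ b_2 = 20 − 20 − 0 = 0. So H_2 ≅ 0.

b_0 = 1, b_1 = 1, b_2 = 0.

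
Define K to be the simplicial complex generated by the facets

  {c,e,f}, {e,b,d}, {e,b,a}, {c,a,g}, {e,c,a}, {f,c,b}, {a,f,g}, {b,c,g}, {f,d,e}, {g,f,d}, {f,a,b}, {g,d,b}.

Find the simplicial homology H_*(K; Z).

Fix the vertex order a < b < c < d < e < f < g and write every simplex with vertices in increasing order. Then dim K = 2 and the simplices of K are:

  0-simplices (7): a, b, c, d, e, f, g
  1-simplices (18): ab, ac, ae, af, ag, bc, bd, be, bf, bg, ce, cf, cg, de, df, dg, ef, fg
  2-simplices (12): abe, abf, ace, acg, afg, bcf, bcg, bde, bdg, cef, def, dfg

giving chain groups C_0 ≅ Z^7, C_1 ≅ Z^18, C_2 ≅ Z^12.

The boundary map ∂_1: C_1 → C_0 sends each edge [p,q] (with p < q) to q − p.
The 7×18 boundary matrix has rank 6 and Smith normal form diag(1,1,1,1,1,1).

The boundary map ∂_2: C_2 → C_1 maps a triangle to the signed sum of its edges. For instance
  ∂abe = be − ae + ab,
  ∂bcf = cf − bf + bc.
The 18×12 boundary matrix has rank 12 and Smith normal form diag(1,1,1,1,1,1,1,1,1,1,1,2).

Now H_k = ker ∂_k / im ∂_{k+1}, so:

  H_0: rank C_0 − rank ∂_1 = 7 − 6 = 1, and the invariant factors of ∂_1 are all 1, so H_0 = Z.
  H_1: rank ker ∂_1 − rank ∂_2 = (18 − 6) − 12 = 0, and ∂_2 has invariant factor 2 > 1, so H_1 = Z/2Z.
  H_2: rank ker ∂_2 − rank ∂_3 = (12 − 12) − 0 = 0, and there is no ∂_3, so H_2 = 0.

H_0 ≅ Z,  H_1 ≅ Z/2Z,  H_2 = 0.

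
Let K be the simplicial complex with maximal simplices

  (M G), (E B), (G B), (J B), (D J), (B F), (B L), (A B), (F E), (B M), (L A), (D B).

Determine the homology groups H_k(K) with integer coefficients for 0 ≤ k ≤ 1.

H_0 = Z,  H_1 = Z^4.

Take the total order A < B < D < E < F < G < J < L < M on the vertex set. Then K (dimension 1) consists of the simplices:

  0-simplices (9): A, B, D, E, F, G, J, L, M
  1-simplices (12): AB, AL, BD, BE, BF, BG, BJ, BL, BM, DJ, EF, GM

Hence C_0 ≅ Z^9, C_1 ≅ Z^12.

Boundary ∂_1: C_1 → C_0 sends each edge [p,q] (with p < q) to q − p.
As a 9×12 matrix over Z this has rank 8, with invariant factors (1,1,1,1,1,1,1,1).

Computing H_k = (kernel of ∂_k) / (image of ∂_{k+1}):

  H_0: rank C_0 − rank ∂_1 = 9 − 8 = 1, and the invariant factors of ∂_1 are all 1, so H_0 = Z.
  H_1: rank ker ∂_1 − rank ∂_2 = (12 − 8) − 0 = 4, and there is no ∂_2, so H_1 = Z^4.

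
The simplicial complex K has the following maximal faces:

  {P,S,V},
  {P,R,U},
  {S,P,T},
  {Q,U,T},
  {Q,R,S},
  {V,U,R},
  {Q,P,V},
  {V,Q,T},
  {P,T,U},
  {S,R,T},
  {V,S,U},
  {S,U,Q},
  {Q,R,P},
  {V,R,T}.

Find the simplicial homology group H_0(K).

Order the vertices as P < Q < R < S < T < U < V. Listing each simplex with vertices in this order, K has dimension 2 with simplices:

  0-simplices (7): P, Q, R, S, T, U, V
  1-simplices (21): PQ, PR, PS, PT, PU, PV, QR, QS, QT, QU, QV, RS, RT, RU, RV, ST, SU, SV, TU, TV, UV
  2-simplices (14): PQR, PQV, PRU, PST, PSV, PTU, QRS, QSU, QTU, QTV, RST, RTV, RUV, SUV

giving chain groups C_0 ≅ Z^7, C_1 ≅ Z^21, C_2 ≅ Z^14.

∂_1: C_1 → C_0 maps an edge to its endpoints' difference, ∂[p,q] = q − p.
The resulting 7×21 matrix has rank 6, and its Smith normal form has invariant factors (1,1,1,1,1,1).

Boundary ∂_2: C_2 → C_1 maps a triangle to the signed sum of its edges. For instance
  ∂QTV = TV − QV + QT,
  ∂PTU = TU − PU + PT.
The resulting 21×14 matrix has rank 13, and its Smith normal form has invariant factors (1,1,1,1,1,1,1,1,1,1,1,1,1).

Computing H_k = (kernel of ∂_k) / (image of ∂_{k+1}):

  H_0: rank C_0 − rank ∂_1 = 7 − 6 = 1, and the invariant factors of ∂_1 are all 1, so H_0 ≅ Z.

H_0 ≅ Z.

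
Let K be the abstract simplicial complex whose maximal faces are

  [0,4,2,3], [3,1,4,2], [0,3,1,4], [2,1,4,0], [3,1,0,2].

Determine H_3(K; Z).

We work with the vertex ordering 0 < 1 < 2 < 3 < 4. The simplices of K, each written with vertices in increasing order, are:

  0-simplices (5): [0], [1], [2], [3], [4]
  1-simplices (10): [0,1], [0,2], [0,3], [0,4], [1,2], [1,3], [1,4], [2,3], [2,4], [3,4]
  2-simplices (10): [0,1,2], [0,1,3], [0,1,4], [0,2,3], [0,2,4], [0,3,4], [1,2,3], [1,2,4], [1,3,4], [2,3,4]
  3-simplices (5): [0,1,2,3], [0,1,2,4], [0,1,3,4], [0,2,3,4], [1,2,3,4]

so the chain groups are C_0 ≅ Z^5, C_1 ≅ Z^10, C_2 ≅ Z^10, C_3 ≅ Z^5.

The boundary map ∂_1: C_1 → C_0 is given by ∂[p,q] = [q] − [p].
The resulting 5×10 matrix has rank 4, and its Smith normal form has invariant factors (1,1,1,1).

∂_2: C_2 → C_1 acts by ∂[p,q,r] = [q,r] − [p,r] + [p,q]. For instance
  ∂[0,1,4] = [1,4] − [0,4] + [0,1],
  ∂[0,2,4] = [2,4] − [0,4] + [0,2].
The 10×10 boundary matrix has rank 6 and Smith normal form diag(1,1,1,1,1,1).

Boundary ∂_3: C_3 → C_2 sends each 3-simplex σ to the alternating sum Σ_i (−1)^i (σ with its i-th vertex removed). For instance
  ∂[0,1,2,3] = [1,2,3] − [0,2,3] + [0,1,3] − [0,1,2],
  ∂[0,2,3,4] = [2,3,4] − [0,3,4] + [0,2,4] − [0,2,3].
As a 10×5 matrix over Z this has rank 4, with invariant factors (1,1,1,1).

From H_k ≅ ker(∂_k) / im(∂_{k+1}) we obtain:

  H_3: rank ker ∂_3 − rank ∂_4 = (5 − 4) − 0 = 1, and there is no ∂_4, so H_3 = Z.

H_3 = Z.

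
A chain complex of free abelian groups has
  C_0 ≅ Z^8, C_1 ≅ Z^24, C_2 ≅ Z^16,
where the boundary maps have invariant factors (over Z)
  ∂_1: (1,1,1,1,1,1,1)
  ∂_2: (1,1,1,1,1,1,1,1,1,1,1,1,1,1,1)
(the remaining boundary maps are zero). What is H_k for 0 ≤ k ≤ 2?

H_0: b_0 = 8 − 0 − 7 = 1; torsion from ∂_1 factors > 1: none. So H_0 = Z.
H_1: b_1 = 24 − 7 − 15 = 2; torsion from ∂_2 factors > 1: none. So H_1 = Z^2.
H_2: b_2 = 16 − 15 − 0 = 1; torsion from ∂_3 factors > 1: none. So H_2 = Z.

H_0 = Z,  H_1 = Z^2,  H_2 = Z.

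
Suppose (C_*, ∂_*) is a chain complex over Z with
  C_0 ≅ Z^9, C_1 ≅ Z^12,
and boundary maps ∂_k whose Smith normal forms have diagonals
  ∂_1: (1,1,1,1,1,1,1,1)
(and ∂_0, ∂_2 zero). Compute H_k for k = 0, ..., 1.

H_0: b_0 = 9 − 0 − 8 = 1; torsion from ∂_1 factors > 1: none. So H_0 ≅ Z.
H_1: b_1 = 12 − 8 − 0 = 4; torsion from ∂_2 factors > 1: none. So H_1 ≅ Z^4.

H_0 ≅ Z,  H_1 ≅ Z^4.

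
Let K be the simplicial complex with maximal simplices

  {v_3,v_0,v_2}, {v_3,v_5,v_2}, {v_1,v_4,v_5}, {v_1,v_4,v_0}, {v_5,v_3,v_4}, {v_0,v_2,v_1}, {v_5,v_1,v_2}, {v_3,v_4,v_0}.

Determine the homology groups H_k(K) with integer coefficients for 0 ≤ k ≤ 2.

H_0 ≅ Z,  H_1 = 0,  H_2 ≅ Z.

Take the total order v_0 < v_1 < v_2 < v_3 < v_4 < v_5 on the vertex set. Then K (dimension 2) consists of the simplices:

  0-simplices (6): [v_0], [v_1], [v_2], [v_3], [v_4], [v_5]
  1-simplices (12): [v_0,v_1], [v_0,v_2], [v_0,v_3], [v_0,v_4], [v_1,v_2], [v_1,v_4], [v_1,v_5], [v_2,v_3], [v_2,v_5], [v_3,v_4], [v_3,v_5], [v_4,v_5]
  2-simplices (8): [v_0,v_1,v_2], [v_0,v_1,v_4], [v_0,v_2,v_3], [v_0,v_3,v_4], [v_1,v_2,v_5], [v_1,v_4,v_5], [v_2,v_3,v_5], [v_3,v_4,v_5]

Hence C_0 ≅ Z^6, C_1 ≅ Z^12, C_2 ≅ Z^8.

∂_1: C_1 → C_0 sends each edge [p,q] (with p < q) to q − p. For instance
  ∂[v_1,v_4] = [v_4] − [v_1].
This gives a 6×12 integer matrix of rank 5; reducing to Smith normal form yields diagonal entries (1,1,1,1,1).

Boundary ∂_2: C_2 → C_1 maps a triangle to the signed sum of its edges. For instance
  ∂[v_0,v_2,v_3] = [v_2,v_3] − [v_0,v_3] + [v_0,v_2],
  ∂[v_3,v_4,v_5] = [v_4,v_5] − [v_3,v_5] + [v_3,v_4].
This gives a 12×8 integer matrix of rank 7; reducing to Smith normal form yields diagonal entries (1,1,1,1,1,1,1).

From H_k ≅ ker(∂_k) / im(∂_{k+1}) we obtain:

  H_0: rank C_0 − rank ∂_1 = 6 − 5 = 1, and the invariant factors of ∂_1 are all 1, so H_0 ≅ Z.
  H_1: rank ker ∂_1 − rank ∂_2 = (12 − 5) − 7 = 0, and the invariant factors of ∂_2 are all 1, so H_1 ≅ 0.
  H_2: rank ker ∂_2 − rank ∂_3 = (8 − 7) − 0 = 1, and there is no ∂_3, so H_2 ≅ Z.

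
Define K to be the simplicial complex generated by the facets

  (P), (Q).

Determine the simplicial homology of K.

Order the vertices as P < Q. Listing each simplex with vertices in this order, K has dimension 0 with simplices:

  0-simplices (2): P, Q

Hence C_0 ≅ Z^2.

From H_k ≅ ker(∂_k) / im(∂_{k+1}) we obtain:

  H_0: rank C_0 − rank ∂_1 = 2 − 0 = 2, and there is no ∂_1, so H_0 ≅ Z^2.

(K is a triangulation of a set of 2 points.)

H_0 ≅ Z^2.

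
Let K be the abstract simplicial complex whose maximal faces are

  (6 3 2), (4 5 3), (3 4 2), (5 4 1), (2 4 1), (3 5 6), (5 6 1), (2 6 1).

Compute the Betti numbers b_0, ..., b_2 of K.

b_0 = 1, b_1 = 0, b_2 = 1.

Take the total order 1 < 2 < 3 < 4 < 5 < 6 on the vertex set. Then K (dimension 2) consists of the simplices:

  0-simplices (6): [1], [2], [3], [4], [5], [6]
  1-simplices (12): [1,2], [1,4], [1,5], [1,6], [2,3], [2,4], [2,6], [3,4], [3,5], [3,6], [4,5], [5,6]
  2-simplices (8): [1,2,4], [1,2,6], [1,4,5], [1,5,6], [2,3,4], [2,3,6], [3,4,5], [3,5,6]

giving chain groups C_0 ≅ Z^6, C_1 ≅ Z^12, C_2 ≅ Z^8.

The boundary map ∂_1: C_1 → C_0 maps an edge to its endpoints' difference, ∂[p,q] = q − p.
The resulting 6×12 matrix has rank 5, and its Smith normal form has invariant factors (1,1,1,1,1).

Boundary ∂_2: C_2 → C_1 acts by ∂[p,q,r] = [q,r] − [p,r] + [p,q]. For instance
  ∂[2,3,6] = [3,6] − [2,6] + [2,3],
  ∂[1,5,6] = [5,6] − [1,6] + [1,5].
As a 12×8 matrix over Z this has rank 7, with invariant factors (1,1,1,1,1,1,1).

Now H_k = ker ∂_k / im ∂_{k+1}, so:

  H_0: rank C_0 − rank ∂_1 = 6 − 5 = 1, and the invariant factors of ∂_1 are all 1, so H_0 ≅ Z.
  H_1: rank ker ∂_1 − rank ∂_2 = (12 − 5) − 7 = 0, and the invariant factors of ∂_2 are all 1, so H_1 ≅ 0.
  H_2: rank ker ∂_2 − rank ∂_3 = (8 − 7) − 0 = 1, and there is no ∂_3, so H_2 ≅ Z.

As a check, the Euler characteristic is 6 − 12 + 8 = 2, which agrees with 1 − 0 + 1 = 2.

Hence the Betti numbers are b_0 = 1, b_1 = 0, b_2 = 1.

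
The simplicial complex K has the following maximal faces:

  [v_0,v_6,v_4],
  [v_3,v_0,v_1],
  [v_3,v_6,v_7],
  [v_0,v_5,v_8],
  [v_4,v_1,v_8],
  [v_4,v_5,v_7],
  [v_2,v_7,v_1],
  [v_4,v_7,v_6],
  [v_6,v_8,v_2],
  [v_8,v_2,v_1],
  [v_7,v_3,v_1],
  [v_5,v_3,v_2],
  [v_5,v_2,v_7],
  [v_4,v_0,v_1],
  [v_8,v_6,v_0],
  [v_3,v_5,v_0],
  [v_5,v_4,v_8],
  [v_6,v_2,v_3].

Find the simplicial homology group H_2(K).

H_2 ≅ 0.

Fix the vertex order v_0 < v_1 < v_2 < v_3 < v_4 < v_5 < v_6 < v_7 < v_8 and write every simplex with vertices in increasing order. Then dim K = 2 and the simplices of K are:

  0-simplices (9): [v_0], [v_1], [v_2], [v_3], [v_4], [v_5], [v_6], [v_7], [v_8]
  1-simplices (27): (27 of them)
  2-simplices (18): (18 of them)

giving chain groups C_0 ≅ Z^9, C_1 ≅ Z^27, C_2 ≅ Z^18.

The boundary map ∂_1: C_1 → C_0 maps an edge to its endpoints' difference, ∂[p,q] = q − p.
This gives a 9×27 integer matrix of rank 8; reducing to Smith normal form yields diagonal entries (1,1,1,1,1,1,1,1).

∂_2: C_2 → C_1 acts by ∂[p,q,r] = [q,r] − [p,r] + [p,q]. For instance
  ∂[v_1,v_2,v_7] = [v_2,v_7] − [v_1,v_7] + [v_1,v_2],
  ∂[v_0,v_4,v_6] = [v_4,v_6] − [v_0,v_6] + [v_0,v_4].
This gives a 27×18 integer matrix of rank 18; reducing to Smith normal form yields diagonal entries (1,1,1,1,1,1,1,1,1,1,1,1,1,1,1,1,1,2).

Computing H_k = (kernel of ∂_k) / (image of ∂_{k+1}):

  H_2: rank ker ∂_2 − rank ∂_3 = (18 − 18) − 0 = 0, and there is no ∂_3, so H_2 ≅ 0.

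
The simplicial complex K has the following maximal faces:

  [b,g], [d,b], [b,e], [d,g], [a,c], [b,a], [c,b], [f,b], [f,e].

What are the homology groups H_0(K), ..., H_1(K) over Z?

H_0 ≅ Z,  H_1 ≅ Z^3.

We work with the vertex ordering a < b < c < d < e < f < g. The simplices of K, each written with vertices in increasing order, are:

  0-simplices (7): a, b, c, d, e, f, g
  1-simplices (9): ab, ac, bc, bd, be, bf, bg, dg, ef

Hence C_0 ≅ Z^7, C_1 ≅ Z^9.

The boundary map ∂_1: C_1 → C_0 is given by ∂[p,q] = [q] − [p].
The resulting 7×9 matrix has rank 6, and its Smith normal form has invariant factors (1,1,1,1,1,1).

Computing H_k = (kernel of ∂_k) / (image of ∂_{k+1}):

  H_0: rank C_0 − rank ∂_1 = 7 − 6 = 1, and the invariant factors of ∂_1 are all 1, so H_0 = Z.
  H_1: rank ker ∂_1 − rank ∂_2 = (9 − 6) − 0 = 3, and there is no ∂_2, so H_1 = Z^3.

As a check, the Euler characteristic is 7 − 9 = -2, which agrees with 1 − 3 = -2.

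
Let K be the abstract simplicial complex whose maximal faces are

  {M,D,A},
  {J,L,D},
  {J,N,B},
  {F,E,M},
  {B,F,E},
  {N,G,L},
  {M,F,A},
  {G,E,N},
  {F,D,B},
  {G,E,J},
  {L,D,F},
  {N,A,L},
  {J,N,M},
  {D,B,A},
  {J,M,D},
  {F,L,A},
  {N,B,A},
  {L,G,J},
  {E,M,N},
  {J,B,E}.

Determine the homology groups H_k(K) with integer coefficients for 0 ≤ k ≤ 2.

We work with the vertex ordering A < B < D < E < F < G < J < L < M < N. The simplices of K, each written with vertices in increasing order, are:

  0-simplices (10): A, B, D, E, F, G, J, L, M, N
  1-simplices (30): AB, AD, AF, AL, AM, AN, BD, BE, BF, BJ, BN, DF, DJ, DL, DM, EF, EG, EJ, EM, EN, FL, FM, GJ, GL, GN, JL, JM, JN, LN, MN
  2-simplices (20): ABD, ABN, ADM, AFL, AFM, ALN, BDF, BEF, BEJ, BJN, DFL, DJL, DJM, EFM, EGJ, EGN, EMN, GJL, GLN, JMN

so the chain groups are C_0 ≅ Z^10, C_1 ≅ Z^30, C_2 ≅ Z^20.

Boundary ∂_1: C_1 → C_0 maps an edge to its endpoints' difference, ∂[p,q] = q − p.
As a 10×30 matrix over Z this has rank 9, with invariant factors (1,1,1,1,1,1,1,1,1).

The boundary map ∂_2: C_2 → C_1 sends each 2-simplex [p,q,r] to [q,r] − [p,r] + [p,q]. For instance
  ∂EFM = FM − EM + EF,
  ∂EMN = MN − EN + EM.
As a 30×20 matrix over Z this has rank 20, with invariant factors (1,1,1,1,1,1,1,1,1,1,1,1,1,1,1,1,1,1,1,2).

Now H_k = ker ∂_k / im ∂_{k+1}, so:

  H_0: rank C_0 − rank ∂_1 = 10 − 9 = 1, and the invariant factors of ∂_1 are all 1, so H_0 = Z.
  H_1: rank ker ∂_1 − rank ∂_2 = (30 − 9) − 20 = 1, and ∂_2 has invariant factor 2 > 1, so H_1 = Z ⊕ Z/2Z.
  H_2: rank ker ∂_2 − rank ∂_3 = (20 − 20) − 0 = 0, and there is no ∂_3, so H_2 = 0.

H_0 = Z,  H_1 = Z ⊕ Z/2Z,  H_2 = 0.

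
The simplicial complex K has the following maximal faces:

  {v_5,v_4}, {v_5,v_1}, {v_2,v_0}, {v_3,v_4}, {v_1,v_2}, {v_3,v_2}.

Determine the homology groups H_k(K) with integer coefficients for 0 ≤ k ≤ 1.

Fix the vertex order v_0 < v_1 < v_2 < v_3 < v_4 < v_5 and write every simplex with vertices in increasing order. Then dim K = 1 and the simplices of K are:

  0-simplices (6): [v_0], [v_1], [v_2], [v_3], [v_4], [v_5]
  1-simplices (6): [v_0,v_2], [v_1,v_2], [v_1,v_5], [v_2,v_3], [v_3,v_4], [v_4,v_5]

giving chain groups C_0 ≅ Z^6, C_1 ≅ Z^6.

The boundary map ∂_1: C_1 → C_0 sends each edge [p,q] (with p < q) to q − p. For instance
  ∂[v_4,v_5] = [v_5] − [v_4].
The 6×6 boundary matrix has rank 5 and Smith normal form diag(1,1,1,1,1).

Computing H_k = (kernel of ∂_k) / (image of ∂_{k+1}):

  H_0: rank C_0 − rank ∂_1 = 6 − 5 = 1, and the invariant factors of ∂_1 are all 1, so H_0 ≅ Z.
  H_1: rank ker ∂_1 − rank ∂_2 = (6 − 5) − 0 = 1, and there is no ∂_2, so H_1 ≅ Z.

As a check, the Euler characteristic is 6 − 6 = 0, which agrees with 1 − 1 = 0.

H_0 = Z,  H_1 = Z.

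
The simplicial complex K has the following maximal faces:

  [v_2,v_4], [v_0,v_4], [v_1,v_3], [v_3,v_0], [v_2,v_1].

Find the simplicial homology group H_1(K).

Order the vertices as v_0 < v_1 < v_2 < v_3 < v_4. Listing each simplex with vertices in this order, K has dimension 1 with simplices:

  0-simplices (5): [v_0], [v_1], [v_2], [v_3], [v_4]
  1-simplices (5): [v_0,v_3], [v_0,v_4], [v_1,v_2], [v_1,v_3], [v_2,v_4]

giving chain groups C_0 ≅ Z^5, C_1 ≅ Z^5.

Boundary ∂_1: C_1 → C_0 maps an edge to its endpoints' difference, ∂[p,q] = q − p.
The resulting 5×5 matrix has rank 4, and its Smith normal form has invariant factors (1,1,1,1).

Now H_k = ker ∂_k / im ∂_{k+1}, so:

  H_1: rank ker ∂_1 − rank ∂_2 = (5 − 4) − 0 = 1, and there is no ∂_2, so H_1 ≅ Z.

(K is a triangulation of the circle S^1.)

H_1 = Z.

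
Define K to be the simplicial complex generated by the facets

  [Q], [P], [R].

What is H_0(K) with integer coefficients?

Order the vertices as P < Q < R. Listing each simplex with vertices in this order, K has dimension 0 with simplices:

  0-simplices (3): P, Q, R

so the chain groups are C_0 ≅ Z^3.

Computing H_k = (kernel of ∂_k) / (image of ∂_{k+1}):

  H_0: rank C_0 − rank ∂_1 = 3 − 0 = 3, and there is no ∂_1, so H_0 = Z^3.

H_0 ≅ Z^3.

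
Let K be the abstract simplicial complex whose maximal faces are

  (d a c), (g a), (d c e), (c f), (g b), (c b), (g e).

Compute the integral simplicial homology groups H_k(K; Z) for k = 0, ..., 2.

H_0 ≅ Z,  H_1 ≅ Z^2,  H_2 = 0.

Take the total order a < b < c < d < e < f < g on the vertex set. Then K (dimension 2) consists of the simplices:

  0-simplices (7): a, b, c, d, e, f, g
  1-simplices (10): ac, ad, ag, bc, bg, cd, ce, cf, de, eg
  2-simplices (2): acd, cde

giving chain groups C_0 ≅ Z^7, C_1 ≅ Z^10, C_2 ≅ Z^2.

The boundary map ∂_1: C_1 → C_0 sends each edge [p,q] (with p < q) to q − p.
As a 7×10 matrix over Z this has rank 6, with invariant factors (1,1,1,1,1,1).

Boundary ∂_2: C_2 → C_1 acts by ∂[p,q,r] = [q,r] − [p,r] + [p,q]. For instance
  ∂acd = cd − ad + ac,
  ∂cde = de − ce + cd.
The 10×2 boundary matrix has rank 2 and Smith normal form diag(1,1).

Reading off H_k = ker ∂_k / im ∂_{k+1}:

  H_0: rank C_0 − rank ∂_1 = 7 − 6 = 1, and the invariant factors of ∂_1 are all 1, so H_0 = Z.
  H_1: rank ker ∂_1 − rank ∂_2 = (10 − 6) − 2 = 2, and the invariant factors of ∂_2 are all 1, so H_1 = Z^2.
  H_2: rank ker ∂_2 − rank ∂_3 = (2 − 2) − 0 = 0, and there is no ∂_3, so H_2 = 0.

As a check, the Euler characteristic is 7 − 10 + 2 = -1, which agrees with 1 − 2 + 0 = -1.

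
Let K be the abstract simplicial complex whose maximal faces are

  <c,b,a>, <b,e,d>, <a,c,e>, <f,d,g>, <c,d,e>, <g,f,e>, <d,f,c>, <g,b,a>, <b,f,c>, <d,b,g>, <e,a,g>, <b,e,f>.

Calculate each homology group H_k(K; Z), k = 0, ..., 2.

Order the vertices as a < b < c < d < e < f < g. Listing each simplex with vertices in this order, K has dimension 2 with simplices:

  0-simplices (7): a, b, c, d, e, f, g
  1-simplices (18): ab, ac, ae, ag, bc, bd, be, bf, bg, cd, ce, cf, de, df, dg, ef, eg, fg
  2-simplices (12): abc, abg, ace, aeg, bcf, bde, bdg, bef, cde, cdf, dfg, efg

so the chain groups are C_0 ≅ Z^7, C_1 ≅ Z^18, C_2 ≅ Z^12.

Boundary ∂_1: C_1 → C_0 is given by ∂[p,q] = [q] − [p]. For instance
  ∂cf = f − c.
As a 7×18 matrix over Z this has rank 6, with invariant factors (1,1,1,1,1,1).

Boundary ∂_2: C_2 → C_1 sends each 2-simplex [p,q,r] to [q,r] − [p,r] + [p,q]. For instance
  ∂efg = fg − eg + ef,
  ∂bcf = cf − bf + bc.
As a 18×12 matrix over Z this has rank 12, with invariant factors (1,1,1,1,1,1,1,1,1,1,1,2).

Now H_k = ker ∂_k / im ∂_{k+1}, so:

  H_0: rank C_0 − rank ∂_1 = 7 − 6 = 1, and the invariant factors of ∂_1 are all 1, so H_0 = Z.
  H_1: rank ker ∂_1 − rank ∂_2 = (18 − 6) − 12 = 0, and ∂_2 has invariant factor 2 > 1, so H_1 = Z/2.
  H_2: rank ker ∂_2 − rank ∂_3 = (12 − 12) − 0 = 0, and there is no ∂_3, so H_2 = 0.

As a check, the Euler characteristic is 7 − 18 + 12 = 1, which agrees with 1 − 0 + 0 = 1.

H_0 ≅ Z,  H_1 ≅ Z/2,  H_2 = 0.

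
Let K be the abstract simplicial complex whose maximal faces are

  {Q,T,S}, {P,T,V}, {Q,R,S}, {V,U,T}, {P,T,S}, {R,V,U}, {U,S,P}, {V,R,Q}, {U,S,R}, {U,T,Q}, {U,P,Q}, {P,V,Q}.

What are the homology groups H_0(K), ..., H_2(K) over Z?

H_0 = Z,  H_1 = Z/2,  H_2 = 0.

K has 7 vertices, 18 edges, 12 triangles.
rank ∂_0 = 0, rank ∂_1 = 6 ⇒ b_0 = 7 − 0 − 6 = 1; all invariant factors of ∂_1 are 1 so no torsion. So H_0 = Z.
rank ∂_1 = 6, rank ∂_2 = 12 ⇒ b_1 = 18 − 6 − 12 = 0; ∂_2 has invariant factor(s) [2] giving torsion. So H_1 = Z/2.
rank ∂_2 = 12, rank ∂_3 = 0 ⇒ b_2 = 12 − 12 − 0 = 0. So H_2 = 0.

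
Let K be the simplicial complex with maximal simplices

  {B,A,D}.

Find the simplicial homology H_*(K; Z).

Fix the vertex order A < B < D and write every simplex with vertices in increasing order. Then dim K = 2 and the simplices of K are:

  0-simplices (3): A, B, D
  1-simplices (3): AB, AD, BD
  2-simplices (1): ABD

giving chain groups C_0 ≅ Z^3, C_1 ≅ Z^3, C_2 ≅ Z^1.

Boundary ∂_1: C_1 → C_0 maps an edge to its endpoints' difference, ∂[p,q] = q − p. For instance
  ∂BD = D − B.
As a 3×3 matrix over Z this has rank 2, with invariant factors (1,1).

Boundary ∂_2: C_2 → C_1 sends each 2-simplex [p,q,r] to [q,r] − [p,r] + [p,q]. For instance
  ∂ABD = BD − AD + AB.
This gives a 3×1 integer matrix of rank 1; reducing to Smith normal form yields diagonal entries (1).

From H_k ≅ ker(∂_k) / im(∂_{k+1}) we obtain:

  H_0: rank C_0 − rank ∂_1 = 3 − 2 = 1, and the invariant factors of ∂_1 are all 1, so H_0 = Z.
  H_1: rank ker ∂_1 − rank ∂_2 = (3 − 2) − 1 = 0, and the invariant factors of ∂_2 are all 1, so H_1 = 0.
  H_2: rank ker ∂_2 − rank ∂_3 = (1 − 1) − 0 = 0, and there is no ∂_3, so H_2 = 0.

As a check, the Euler characteristic is 3 − 3 + 1 = 1, which agrees with 1 − 0 + 0 = 1.

H_0 = Z,  H_1 = 0,  H_2 = 0.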